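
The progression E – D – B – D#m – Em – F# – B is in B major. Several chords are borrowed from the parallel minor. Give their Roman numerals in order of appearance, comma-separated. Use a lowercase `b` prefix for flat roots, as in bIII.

bIII, iv

The diatonic triads in B major are B, C#m, D#m, E, F#, G#m, A#dim. E, B, D#m and F# all belong to that set. D (D–F#–A) is not: scale degree 3 in B major carries D#m (iii). In B minor the chord on that degree is D, so here it functions as bIII, borrowed from the parallel minor. Em (E–G–B) doesn't fit — on degree 4 B major would have E (IV). Em is the degree-4 chord of B minor, so it is the borrowed iv.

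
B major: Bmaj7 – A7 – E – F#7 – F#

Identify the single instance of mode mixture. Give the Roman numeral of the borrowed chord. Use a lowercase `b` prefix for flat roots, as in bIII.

In B major the diatonic chords are B, C#m, D#m, E, F#, G#m, A#dim. Bmaj7, E, F#7 and F# are all diatonic. A7 (A–C#–E–G) is not: scale degree 7 in B major carries A#dim (vii°). In B minor the chord on that degree is A7, so here it functions as bVII7, borrowed from the parallel minor.

bVII7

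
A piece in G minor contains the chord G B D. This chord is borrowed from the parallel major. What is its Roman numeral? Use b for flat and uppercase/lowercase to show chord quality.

The root G is the diatonic 1st degree of G minor; the borrowing shows in the chord quality. The diatonic chord on degree 1 would be Gm (i), but G–B–D is the major chord from G major. As a borrowed chord it is labeled I.

I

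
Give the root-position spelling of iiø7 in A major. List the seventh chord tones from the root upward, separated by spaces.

iiø7 is built on scale degree 2, which is B in both A major and its parallel. Building the half-diminished-seventh chord from the parallel minor on B: B–D–F–A.

B D F A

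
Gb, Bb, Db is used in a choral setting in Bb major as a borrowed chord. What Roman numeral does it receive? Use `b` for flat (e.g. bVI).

The root Gb is the lowered 6th scale degree — diatonically Bb major has G there. The diatonic chord on degree 6 would be Gm (vi), but Gb–Bb–Db is the major chord from Bb minor. As a borrowed chord it is labeled bVI.

bVI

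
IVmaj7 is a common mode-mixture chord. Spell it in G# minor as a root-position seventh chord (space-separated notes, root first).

The root, C#, is scale degree 4 — the same note in G# minor and G# major; only the chord quality changes. In G# major the chord on C# is C#–E#–G#–B#.

C# E# G# B#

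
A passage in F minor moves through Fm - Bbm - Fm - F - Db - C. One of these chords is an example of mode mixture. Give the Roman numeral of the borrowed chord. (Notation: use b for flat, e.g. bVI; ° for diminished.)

In F minor (with V from harmonic minor) the diatonic chords are Fm, Gdim, Ab, Bbm, C, Db, Eb. Fm, Bbm, Db and C all belong to that set. F (F–A–C) is not: scale degree 1 in F minor carries Fm (i). In F major the chord on that degree is F, so here it functions as I, borrowed from the parallel major.

I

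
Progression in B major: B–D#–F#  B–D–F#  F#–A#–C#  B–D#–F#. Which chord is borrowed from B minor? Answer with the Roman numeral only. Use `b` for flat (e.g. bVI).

i

In B major the diatonic chords are B, C#m, D#m, E, F#, G#m, A#dim. B–D#–F# = B and F#–A#–C# = F# are both diatonic. But B–D–F# is foreign: the diatonic I on degree 1 is B, whereas Bm comes from B minor. It is labeled i.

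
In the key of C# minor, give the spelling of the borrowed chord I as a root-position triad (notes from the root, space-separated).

C# E# G#

The root, C#, is scale degree 1 — the same note in C# minor and C# major; only the chord quality changes. Stacking thirds in C# major on C# gives C#–E#–G#.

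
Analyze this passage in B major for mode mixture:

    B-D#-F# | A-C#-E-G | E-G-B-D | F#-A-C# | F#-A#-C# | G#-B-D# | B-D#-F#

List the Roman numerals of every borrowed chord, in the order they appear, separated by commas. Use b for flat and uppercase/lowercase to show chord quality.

bVII7, iv7, v

B major has the diatonic set B, C#m, D#m, E, F#, G#m, A#dim. B–D#–F# = B, F#–A#–C# = F# and G#–B–D# = G#m all belong to that set. A–C#–E–G is not: scale degree 7 in B major carries A#dim (vii°). In B minor the chord on that degree is A7, so here it functions as bVII7, borrowed from the parallel minor. E–G–B–D is not: scale degree 4 in B major carries E (IV). In B minor the chord on that degree is Em7, so here it functions as iv7, borrowed from the parallel minor. F#–A–C# doesn't fit — on degree 5 B major would have F# (V). F#m is the degree-5 chord of B minor, so it is the borrowed v.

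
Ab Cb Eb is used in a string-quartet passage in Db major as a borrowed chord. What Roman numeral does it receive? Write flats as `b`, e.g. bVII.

The root Ab is the diatonic 5th degree of Db major; the borrowing shows in the chord quality. Diatonically Db major has Ab (V) on that degree; Ab–Cb–Eb is instead the minor chord native to Db minor, so it takes the label v.

v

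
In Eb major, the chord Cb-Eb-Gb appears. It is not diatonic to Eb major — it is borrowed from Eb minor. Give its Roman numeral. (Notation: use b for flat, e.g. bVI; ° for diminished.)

bVI

In Eb major scale degree 6 is C; Cb is its lowered form, from Eb minor. Cb–Eb–Gb is a major chord — the form found in Eb minor, not the diatonic vi (Cm). Borrowed into Eb major it is written bVI.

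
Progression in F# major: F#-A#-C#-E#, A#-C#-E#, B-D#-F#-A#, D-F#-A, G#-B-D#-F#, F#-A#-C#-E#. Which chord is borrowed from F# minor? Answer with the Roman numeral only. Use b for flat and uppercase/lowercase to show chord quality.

bVI

In F# major the diatonic chords are F#, G#m, A#m, B, C#, D#m, E#dim. Of the given chords, F#–A#–C#–E# = F#maj7, A#–C#–E# = A#m, B–D#–F#–A# = Bmaj7 and G#–B–D#–F# = G#m7 are diatonic. But D–F#–A is foreign: the diatonic vi on degree 6 is D#m, whereas D comes from F# minor. It is labeled bVI.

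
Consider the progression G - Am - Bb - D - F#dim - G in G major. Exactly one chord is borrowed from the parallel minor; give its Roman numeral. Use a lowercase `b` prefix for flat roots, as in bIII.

G major has the diatonic set G, Am, Bm, C, D, Em, F#dim. G, Am, D and F#dim are all diatonic. Bb (Bb–D–F) doesn't fit — on degree 3 G major would have Bm (iii). Bb is the degree-3 chord of G minor, so it is the borrowed bIII.

bIII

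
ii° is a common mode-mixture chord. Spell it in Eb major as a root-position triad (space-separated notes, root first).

F Ab Cb

ii° is built on scale degree 2, which is F in both Eb major and its parallel. Stacking thirds in Eb minor on F gives F–Ab–Cb.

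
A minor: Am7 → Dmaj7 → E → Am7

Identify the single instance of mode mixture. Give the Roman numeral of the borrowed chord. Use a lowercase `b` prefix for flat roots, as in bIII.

IVmaj7

The diatonic triads in A minor (with V from harmonic minor) are Am, Bdim, C, Dm, E, F, G. Am7 and E are both diatonic. Dmaj7 (D–F#–A–C#) doesn't fit — on degree 4 A minor would have Dm (iv). Dmaj7 is the degree-4 chord of A major, so it is the borrowed IVmaj7.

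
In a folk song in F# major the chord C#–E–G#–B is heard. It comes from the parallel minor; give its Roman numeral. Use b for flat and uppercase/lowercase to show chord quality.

v7

C# is scale degree 5 in F# major. The diatonic chord on degree 5 would be C# (V), but C#–E–G#–B is the minor-seventh chord from F# minor. As a borrowed chord it is labeled v7.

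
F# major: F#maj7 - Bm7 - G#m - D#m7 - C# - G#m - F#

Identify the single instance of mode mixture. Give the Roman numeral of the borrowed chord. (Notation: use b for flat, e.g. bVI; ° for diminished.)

F# major has the diatonic set F#, G#m, A#m, B, C#, D#m, E#dim. F#maj7, G#m, D#m7, C# and F# all belong to that set. Bm7 (B–D–F#–A) is not: scale degree 4 in F# major carries B (IV). In F# minor the chord on that degree is Bm7, so here it functions as iv7, borrowed from the parallel minor.

iv7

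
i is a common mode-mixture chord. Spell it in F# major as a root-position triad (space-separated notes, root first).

i is built on scale degree 1, which is F# in both F# major and its parallel. Building the minor chord from the parallel minor on F#: F#–A–C#.

F# A C#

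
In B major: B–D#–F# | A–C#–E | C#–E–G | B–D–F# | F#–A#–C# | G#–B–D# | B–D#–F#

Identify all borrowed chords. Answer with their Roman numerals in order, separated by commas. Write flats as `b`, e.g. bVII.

bVII, ii°, i

B major has the diatonic set B, C#m, D#m, E, F#, G#m, A#dim. Of the given chords, B–D#–F# = B, F#–A#–C# = F# and G#–B–D# = G#m are diatonic. A–C#–E is not: scale degree 7 in B major carries A#dim (vii°). In B minor the chord on that degree is A, so here it functions as bVII, borrowed from the parallel minor. But C#–E–G is foreign: the diatonic ii on degree 2 is C#m, whereas C#dim comes from B minor. It is labeled ii°. B–D–F# doesn't fit — on degree 1 B major would have B (I). Bm is the degree-1 chord of B minor, so it is the borrowed i.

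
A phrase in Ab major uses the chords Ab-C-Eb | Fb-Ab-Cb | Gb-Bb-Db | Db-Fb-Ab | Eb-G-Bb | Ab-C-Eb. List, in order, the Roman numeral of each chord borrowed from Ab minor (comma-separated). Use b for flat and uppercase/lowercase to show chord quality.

bVI, bVII, iv

In Ab major the diatonic chords are Ab, Bbm, Cm, Db, Eb, Fm, Gdim. Ab–C–Eb = Ab and Eb–G–Bb = Eb are both diatonic. Fb–Ab–Cb is not: scale degree 6 in Ab major carries Fm (vi). In Ab minor the chord on that degree is Fb, so here it functions as bVI, borrowed from the parallel minor. Gb–Bb–Db doesn't fit — on degree 7 Ab major would have Gdim (vii°). Gb is the degree-7 chord of Ab minor, so it is the borrowed bVII. But Db–Fb–Ab is foreign: the diatonic IV on degree 4 is Db, whereas Dbm comes from Ab minor. It is labeled iv.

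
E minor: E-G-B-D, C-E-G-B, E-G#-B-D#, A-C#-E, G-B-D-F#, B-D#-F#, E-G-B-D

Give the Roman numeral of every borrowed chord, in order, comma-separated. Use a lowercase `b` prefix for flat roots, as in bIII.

In E minor (with V from harmonic minor) the diatonic chords are Em, F#dim, G, Am, B, C, D. E–G–B–D = Em7, C–E–G–B = Cmaj7, G–B–D–F# = Gmaj7 and B–D#–F# = B all belong to that set. E–G#–B–D# is not: scale degree 1 in E minor carries Em (i). In E major the chord on that degree is Emaj7, so here it functions as Imaj7, borrowed from the parallel major. But A–C#–E is foreign: the diatonic iv on degree 4 is Am, whereas A comes from E major. It is labeled IV.

Imaj7, IV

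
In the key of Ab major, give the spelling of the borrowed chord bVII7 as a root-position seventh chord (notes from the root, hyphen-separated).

Scale degree 7 in Ab major is G. bVII7 uses the lowered form, Gb, taken from Ab minor. Building the dominant-seventh chord from the parallel minor on Gb: Gb–Bb–Db–Fb.

Gb-Bb-Db-Fb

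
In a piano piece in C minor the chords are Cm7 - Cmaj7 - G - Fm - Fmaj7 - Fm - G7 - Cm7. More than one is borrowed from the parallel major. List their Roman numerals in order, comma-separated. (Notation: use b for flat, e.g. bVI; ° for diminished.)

Imaj7, IVmaj7

In C minor (with V from harmonic minor) the diatonic chords are Cm, Ddim, Eb, Fm, G, Ab, Bb. Of the given chords, Cm7, G, Fm and G7 are diatonic. But Cmaj7 (C–E–G–B) is foreign: the diatonic i on degree 1 is Cm, whereas Cmaj7 comes from C major. It is labeled Imaj7. Fmaj7 (F–A–C–E) is not: scale degree 4 in C minor carries Fm (iv). In C major the chord on that degree is Fmaj7, so here it functions as IVmaj7, borrowed from the parallel major.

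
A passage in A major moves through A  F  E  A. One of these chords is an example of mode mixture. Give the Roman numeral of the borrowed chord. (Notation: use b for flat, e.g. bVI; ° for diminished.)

A major has the diatonic set A, Bm, C#m, D, E, F#m, G#dim. Of the given chords, A and E are diatonic. But F (F–A–C) is foreign: the diatonic vi on degree 6 is F#m, whereas F comes from A minor. It is labeled bVI.

bVI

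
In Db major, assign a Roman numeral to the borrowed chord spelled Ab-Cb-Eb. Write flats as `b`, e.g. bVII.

v

Ab is scale degree 5 in Db major. Ab–Cb–Eb is a minor chord — the form found in Db minor, not the diatonic V (Ab). Borrowed into Db major it is written v.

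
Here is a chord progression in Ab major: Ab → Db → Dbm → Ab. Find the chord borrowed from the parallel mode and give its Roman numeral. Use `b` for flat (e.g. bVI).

iv

In Ab major the diatonic chords are Ab, Bbm, Cm, Db, Eb, Fm, Gdim. Ab and Db are both diatonic. Dbm (Db–Fb–Ab) is not: scale degree 4 in Ab major carries Db (IV). In Ab minor the chord on that degree is Dbm, so here it functions as iv, borrowed from the parallel minor.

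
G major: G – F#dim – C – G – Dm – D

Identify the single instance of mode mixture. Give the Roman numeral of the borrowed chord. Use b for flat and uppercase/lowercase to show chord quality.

v

The diatonic triads in G major are G, Am, Bm, C, D, Em, F#dim. G, F#dim, C and D are all diatonic. Dm (D–F–A) doesn't fit — on degree 5 G major would have D (V). Dm is the degree-5 chord of G minor, so it is the borrowed v.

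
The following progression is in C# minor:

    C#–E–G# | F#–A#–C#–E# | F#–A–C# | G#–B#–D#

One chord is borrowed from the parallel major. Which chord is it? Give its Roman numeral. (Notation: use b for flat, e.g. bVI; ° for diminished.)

In C# minor (with V from harmonic minor) the diatonic chords are C#m, D#dim, E, F#m, G#, A, B. C#–E–G# = C#m, F#–A–C# = F#m and G#–B#–D# = G# all belong to that set. F#–A#–C#–E# doesn't fit — on degree 4 C# minor would have F#m (iv). F#maj7 is the degree-4 chord of C# major, so it is the borrowed IVmaj7.

IVmaj7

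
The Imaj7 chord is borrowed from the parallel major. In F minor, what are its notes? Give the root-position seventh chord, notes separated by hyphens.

Imaj7 is built on scale degree 1, which is F in both F minor and its parallel. Building the major-seventh chord from the parallel major on F: F–A–C–E.

F-A-C-E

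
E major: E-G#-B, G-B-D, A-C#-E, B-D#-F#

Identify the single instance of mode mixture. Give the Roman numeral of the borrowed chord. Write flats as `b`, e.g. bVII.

bIII

The diatonic triads in E major are E, F#m, G#m, A, B, C#m, D#dim. E–G#–B = E, A–C#–E = A and B–D#–F# = B are all diatonic. G–B–D is not: scale degree 3 in E major carries G#m (iii). In E minor the chord on that degree is G, so here it functions as bIII, borrowed from the parallel minor.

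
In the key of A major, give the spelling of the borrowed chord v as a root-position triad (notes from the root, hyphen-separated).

The root, E, is scale degree 5 — the same note in A major and A minor; only the chord quality changes. Stacking thirds in A minor on E gives E–G–B.

E-G-B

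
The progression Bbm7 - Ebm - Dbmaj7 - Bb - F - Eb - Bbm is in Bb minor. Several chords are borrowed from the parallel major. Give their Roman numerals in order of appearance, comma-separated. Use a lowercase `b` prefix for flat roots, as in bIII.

Bb minor has the diatonic set Bbm, Cdim, Db, Ebm, F, Gb, Ab (with V from harmonic minor). Bbm7, Ebm, Dbmaj7, F and Bbm are all diatonic. Bb (Bb–D–F) doesn't fit — on degree 1 Bb minor would have Bbm (i). Bb is the degree-1 chord of Bb major, so it is the borrowed I. But Eb (Eb–G–Bb) is foreign: the diatonic iv on degree 4 is Ebm, whereas Eb comes from Bb major. It is labeled IV.

I, IV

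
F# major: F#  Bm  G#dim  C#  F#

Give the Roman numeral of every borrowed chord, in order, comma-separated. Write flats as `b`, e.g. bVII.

iv, ii°

The diatonic triads in F# major are F#, G#m, A#m, B, C#, D#m, E#dim. F# and C# both belong to that set. Bm (B–D–F#) doesn't fit — on degree 4 F# major would have B (IV). Bm is the degree-4 chord of F# minor, so it is the borrowed iv. But G#dim (G#–B–D) is foreign: the diatonic ii on degree 2 is G#m, whereas G#dim comes from F# minor. It is labeled ii°.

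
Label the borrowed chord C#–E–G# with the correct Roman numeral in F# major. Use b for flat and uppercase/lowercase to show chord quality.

v

The root C# is the diatonic 5th degree of F# major; the borrowing shows in the chord quality. Diatonically F# major has C# (V) on that degree; C#–E–G# is instead the minor chord native to F# minor, so it takes the label v.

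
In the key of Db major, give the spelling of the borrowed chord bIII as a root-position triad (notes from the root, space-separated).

Fb Ab Cb

Scale degree 3 in Db major is F. bIII uses the lowered form, Fb, taken from Db minor. Building the major chord from the parallel minor on Fb: Fb–Ab–Cb.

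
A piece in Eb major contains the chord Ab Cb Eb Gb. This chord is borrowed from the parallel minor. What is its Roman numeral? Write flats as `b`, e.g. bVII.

Ab is scale degree 4 in Eb major. Diatonically Eb major has Ab (IV) on that degree; Ab–Cb–Eb–Gb is instead the minor-seventh chord native to Eb minor, so it takes the label iv7.

iv7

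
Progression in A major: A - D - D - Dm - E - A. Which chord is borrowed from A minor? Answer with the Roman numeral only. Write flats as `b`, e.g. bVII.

The diatonic triads in A major are A, Bm, C#m, D, E, F#m, G#dim. A, D and E are all diatonic. But Dm (D–F–A) is foreign: the diatonic IV on degree 4 is D, whereas Dm comes from A minor. It is labeled iv.

iv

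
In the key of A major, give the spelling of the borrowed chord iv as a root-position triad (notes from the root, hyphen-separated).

D-F-A

The root, D, is scale degree 4 — the same note in A major and A minor; only the chord quality changes. Stacking thirds in A minor on D gives D–F–A.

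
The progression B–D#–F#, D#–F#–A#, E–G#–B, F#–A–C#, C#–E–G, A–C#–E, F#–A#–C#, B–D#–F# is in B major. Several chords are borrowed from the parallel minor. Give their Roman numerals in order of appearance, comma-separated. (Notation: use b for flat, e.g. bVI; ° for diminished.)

In B major the diatonic chords are B, C#m, D#m, E, F#, G#m, A#dim. Of the given chords, B–D#–F# = B, D#–F#–A# = D#m, E–G#–B = E and F#–A#–C# = F# are diatonic. F#–A–C# doesn't fit — on degree 5 B major would have F# (V). F#m is the degree-5 chord of B minor, so it is the borrowed v. C#–E–G is not: scale degree 2 in B major carries C#m (ii). In B minor the chord on that degree is C#dim, so here it functions as ii°, borrowed from the parallel minor. A–C#–E doesn't fit — on degree 7 B major would have A#dim (vii°). A is the degree-7 chord of B minor, so it is the borrowed bVII.

v, ii°, bVII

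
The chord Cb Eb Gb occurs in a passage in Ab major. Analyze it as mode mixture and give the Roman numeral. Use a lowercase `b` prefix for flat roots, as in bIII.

In Ab major scale degree 3 is C; Cb is its lowered form, from Ab minor. The diatonic chord on degree 3 would be Cm (iii), but Cb–Eb–Gb is the major chord from Ab minor. As a borrowed chord it is labeled bIII.

bIII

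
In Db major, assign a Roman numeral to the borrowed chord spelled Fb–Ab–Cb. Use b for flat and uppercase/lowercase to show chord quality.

The root Fb is the lowered 3rd scale degree — diatonically Db major has F there. Fb–Ab–Cb is a major chord — the form found in Db minor, not the diatonic iii (Fm). Borrowed into Db major it is written bIII.

bIII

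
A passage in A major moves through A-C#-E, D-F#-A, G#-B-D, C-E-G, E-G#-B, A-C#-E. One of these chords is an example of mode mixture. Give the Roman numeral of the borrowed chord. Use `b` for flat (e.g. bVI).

bIII

A major has the diatonic set A, Bm, C#m, D, E, F#m, G#dim. A–C#–E = A, D–F#–A = D, G#–B–D = G#dim and E–G#–B = E are all diatonic. C–E–G is not: scale degree 3 in A major carries C#m (iii). In A minor the chord on that degree is C, so here it functions as bIII, borrowed from the parallel minor.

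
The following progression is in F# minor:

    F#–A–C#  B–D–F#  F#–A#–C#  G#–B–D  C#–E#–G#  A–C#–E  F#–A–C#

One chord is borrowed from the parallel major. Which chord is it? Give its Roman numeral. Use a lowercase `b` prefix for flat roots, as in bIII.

F# minor has the diatonic set F#m, G#dim, A, Bm, C#, D, E (with V from harmonic minor). Of the given chords, F#–A–C# = F#m, B–D–F# = Bm, G#–B–D = G#dim, C#–E#–G# = C# and A–C#–E = A are diatonic. F#–A#–C# doesn't fit — on degree 1 F# minor would have F#m (i). F# is the degree-1 chord of F# major, so it is the borrowed I.

I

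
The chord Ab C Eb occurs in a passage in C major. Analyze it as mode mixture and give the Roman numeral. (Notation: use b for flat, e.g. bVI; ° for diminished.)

In C major scale degree 6 is A; Ab is its lowered form, from C minor. The diatonic chord on degree 6 would be Am (vi), but Ab–C–Eb is the major chord from C minor. As a borrowed chord it is labeled bVI.

bVI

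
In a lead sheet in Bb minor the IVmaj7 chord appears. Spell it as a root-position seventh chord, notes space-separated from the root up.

IVmaj7 is built on scale degree 4, which is Eb in both Bb minor and its parallel. In Bb major the chord on Eb is Eb–G–Bb–D.

Eb G Bb D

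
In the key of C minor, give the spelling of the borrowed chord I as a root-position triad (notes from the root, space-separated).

C E G

The root, C, is scale degree 1 — the same note in C minor and C major; only the chord quality changes. Building the major chord from the parallel major on C: C–E–G.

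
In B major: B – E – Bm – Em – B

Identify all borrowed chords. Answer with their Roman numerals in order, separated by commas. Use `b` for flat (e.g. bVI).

In B major the diatonic chords are B, C#m, D#m, E, F#, G#m, A#dim. Of the given chords, B and E are diatonic. Bm (B–D–F#) doesn't fit — on degree 1 B major would have B (I). Bm is the degree-1 chord of B minor, so it is the borrowed i. But Em (E–G–B) is foreign: the diatonic IV on degree 4 is E, whereas Em comes from B minor. It is labeled iv.

i, iv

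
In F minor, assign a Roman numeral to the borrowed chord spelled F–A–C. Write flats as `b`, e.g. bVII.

I

The root F is the diatonic 1st degree of F minor; the borrowing shows in the chord quality. F–A–C is a major chord — the form found in F major, not the diatonic i (Fm). Borrowed into F minor it is written I.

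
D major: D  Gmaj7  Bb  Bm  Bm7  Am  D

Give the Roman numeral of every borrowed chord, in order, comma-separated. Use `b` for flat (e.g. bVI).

In D major the diatonic chords are D, Em, F#m, G, A, Bm, C#dim. D, Gmaj7, Bm and Bm7 all belong to that set. Bb (Bb–D–F) doesn't fit — on degree 6 D major would have Bm (vi). Bb is the degree-6 chord of D minor, so it is the borrowed bVI. Am (A–C–E) doesn't fit — on degree 5 D major would have A (V). Am is the degree-5 chord of D minor, so it is the borrowed v.

bVI, v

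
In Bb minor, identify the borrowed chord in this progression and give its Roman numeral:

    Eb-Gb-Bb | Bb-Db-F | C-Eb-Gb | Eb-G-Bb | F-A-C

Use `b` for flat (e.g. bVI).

The diatonic triads in Bb minor (with V from harmonic minor) are Bbm, Cdim, Db, Ebm, F, Gb, Ab. Eb–Gb–Bb = Ebm, Bb–Db–F = Bbm, C–Eb–Gb = Cdim and F–A–C = F are all diatonic. But Eb–G–Bb is foreign: the diatonic iv on degree 4 is Ebm, whereas Eb comes from Bb major. It is labeled IV.

IV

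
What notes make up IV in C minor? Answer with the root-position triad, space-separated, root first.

IV is built on scale degree 4, which is F in both C minor and its parallel. Stacking thirds in C major on F gives F–A–C.

F A C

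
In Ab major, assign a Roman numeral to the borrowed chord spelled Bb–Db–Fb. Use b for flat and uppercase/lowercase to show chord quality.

Bb is scale degree 2 in Ab major. Bb–Db–Fb is a diminished chord — the form found in Ab minor, not the diatonic ii (Bbm). Borrowed into Ab major it is written ii°.

ii°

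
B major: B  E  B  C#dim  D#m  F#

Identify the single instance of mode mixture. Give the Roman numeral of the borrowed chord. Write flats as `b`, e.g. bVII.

ii°

In B major the diatonic chords are B, C#m, D#m, E, F#, G#m, A#dim. B, E, D#m and F# all belong to that set. But C#dim (C#–E–G) is foreign: the diatonic ii on degree 2 is C#m, whereas C#dim comes from B minor. It is labeled ii°.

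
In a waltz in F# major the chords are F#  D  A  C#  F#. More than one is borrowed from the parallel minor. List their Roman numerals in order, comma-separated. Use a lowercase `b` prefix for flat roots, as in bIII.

bVI, bIII

F# major has the diatonic set F#, G#m, A#m, B, C#, D#m, E#dim. Of the given chords, F# and C# are diatonic. But D (D–F#–A) is foreign: the diatonic vi on degree 6 is D#m, whereas D comes from F# minor. It is labeled bVI. But A (A–C#–E) is foreign: the diatonic iii on degree 3 is A#m, whereas A comes from F# minor. It is labeled bIII.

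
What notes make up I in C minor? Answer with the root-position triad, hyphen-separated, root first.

The root, C, is scale degree 1 — the same note in C minor and C major; only the chord quality changes. In C major the chord on C is C–E–G.

C-E-G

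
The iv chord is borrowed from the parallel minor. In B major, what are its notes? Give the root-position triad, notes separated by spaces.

iv is built on scale degree 4, which is E in both B major and its parallel. Stacking thirds in B minor on E gives E–G–B.

E G B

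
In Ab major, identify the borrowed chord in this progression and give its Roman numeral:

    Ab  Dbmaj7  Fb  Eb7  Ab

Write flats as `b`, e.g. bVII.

Ab major has the diatonic set Ab, Bbm, Cm, Db, Eb, Fm, Gdim. Ab, Dbmaj7 and Eb7 are all diatonic. Fb (Fb–Ab–Cb) doesn't fit — on degree 6 Ab major would have Fm (vi). Fb is the degree-6 chord of Ab minor, so it is the borrowed bVI.

bVI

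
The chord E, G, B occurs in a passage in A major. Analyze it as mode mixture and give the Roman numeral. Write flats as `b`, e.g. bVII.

The root E is the diatonic 5th degree of A major; the borrowing shows in the chord quality. E–G–B is a minor chord — the form found in A minor, not the diatonic V (E). Borrowed into A major it is written v.

v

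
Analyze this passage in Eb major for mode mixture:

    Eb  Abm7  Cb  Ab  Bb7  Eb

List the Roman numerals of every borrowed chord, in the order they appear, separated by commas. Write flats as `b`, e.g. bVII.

Eb major has the diatonic set Eb, Fm, Gm, Ab, Bb, Cm, Ddim. Eb, Ab and Bb7 all belong to that set. But Abm7 (Ab–Cb–Eb–Gb) is foreign: the diatonic IV on degree 4 is Ab, whereas Abm7 comes from Eb minor. It is labeled iv7. But Cb (Cb–Eb–Gb) is foreign: the diatonic vi on degree 6 is Cm, whereas Cb comes from Eb minor. It is labeled bVI.

iv7, bVI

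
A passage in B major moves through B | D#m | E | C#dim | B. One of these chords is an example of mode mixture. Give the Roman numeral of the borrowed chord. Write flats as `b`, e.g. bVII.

ii°

B major has the diatonic set B, C#m, D#m, E, F#, G#m, A#dim. B, D#m and E are all diatonic. But C#dim (C#–E–G) is foreign: the diatonic ii on degree 2 is C#m, whereas C#dim comes from B minor. It is labeled ii°.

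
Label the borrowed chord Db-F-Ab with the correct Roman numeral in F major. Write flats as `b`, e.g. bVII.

The root Db is the lowered 6th scale degree — diatonically F major has D there. Db–F–Ab is a major chord — the form found in F minor, not the diatonic vi (Dm). Borrowed into F major it is written bVI.

bVI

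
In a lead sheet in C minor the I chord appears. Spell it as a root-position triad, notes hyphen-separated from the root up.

C-E-G

I is built on scale degree 1, which is C in both C minor and its parallel. In C major the chord on C is C–E–G.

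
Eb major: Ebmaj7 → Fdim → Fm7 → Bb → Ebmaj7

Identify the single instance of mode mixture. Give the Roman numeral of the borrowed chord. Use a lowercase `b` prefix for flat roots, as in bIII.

ii°

The diatonic triads in Eb major are Eb, Fm, Gm, Ab, Bb, Cm, Ddim. Ebmaj7, Fm7 and Bb are all diatonic. But Fdim (F–Ab–Cb) is foreign: the diatonic ii on degree 2 is Fm, whereas Fdim comes from Eb minor. It is labeled ii°.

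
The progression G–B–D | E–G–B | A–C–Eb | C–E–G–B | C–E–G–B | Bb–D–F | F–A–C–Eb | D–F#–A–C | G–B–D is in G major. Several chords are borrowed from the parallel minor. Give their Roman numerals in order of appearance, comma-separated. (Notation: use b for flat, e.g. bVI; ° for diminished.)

In G major the diatonic chords are G, Am, Bm, C, D, Em, F#dim. G–B–D = G, E–G–B = Em, C–E–G–B = Cmaj7 and D–F#–A–C = D7 all belong to that set. But A–C–Eb is foreign: the diatonic ii on degree 2 is Am, whereas Adim comes from G minor. It is labeled ii°. Bb–D–F doesn't fit — on degree 3 G major would have Bm (iii). Bb is the degree-3 chord of G minor, so it is the borrowed bIII. F–A–C–Eb doesn't fit — on degree 7 G major would have F#dim (vii°). F7 is the degree-7 chord of G minor, so it is the borrowed bVII7.

ii°, bIII, bVII7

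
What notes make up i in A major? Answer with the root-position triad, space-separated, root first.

i is built on scale degree 1, which is A in both A major and its parallel. In A minor the chord on A is A–C–E.

A C E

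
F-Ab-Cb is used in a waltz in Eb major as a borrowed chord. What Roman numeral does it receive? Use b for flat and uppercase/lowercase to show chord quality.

ii°

The root F is the diatonic 2nd degree of Eb major; the borrowing shows in the chord quality. The diatonic chord on degree 2 would be Fm (ii), but F–Ab–Cb is the diminished chord from Eb minor. As a borrowed chord it is labeled ii°.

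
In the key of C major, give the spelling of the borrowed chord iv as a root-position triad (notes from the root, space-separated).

F Ab C

iv is built on scale degree 4, which is F in both C major and its parallel. Building the minor chord from the parallel minor on F: F–Ab–C.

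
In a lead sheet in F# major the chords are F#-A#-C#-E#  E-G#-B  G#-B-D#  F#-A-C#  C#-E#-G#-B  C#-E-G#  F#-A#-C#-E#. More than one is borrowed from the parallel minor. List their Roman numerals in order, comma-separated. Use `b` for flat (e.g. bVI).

bVII, i, v

In F# major the diatonic chords are F#, G#m, A#m, B, C#, D#m, E#dim. F#–A#–C#–E# = F#maj7, G#–B–D# = G#m and C#–E#–G#–B = C#7 all belong to that set. E–G#–B is not: scale degree 7 in F# major carries E#dim (vii°). In F# minor the chord on that degree is E, so here it functions as bVII, borrowed from the parallel minor. But F#–A–C# is foreign: the diatonic I on degree 1 is F#, whereas F#m comes from F# minor. It is labeled i. C#–E–G# doesn't fit — on degree 5 F# major would have C# (V). C#m is the degree-5 chord of F# minor, so it is the borrowed v.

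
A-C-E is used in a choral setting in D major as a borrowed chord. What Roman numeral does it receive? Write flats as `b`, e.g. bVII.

v

A is scale degree 5 in D major. The diatonic chord on degree 5 would be A (V), but A–C–E is the minor chord from D minor. As a borrowed chord it is labeled v.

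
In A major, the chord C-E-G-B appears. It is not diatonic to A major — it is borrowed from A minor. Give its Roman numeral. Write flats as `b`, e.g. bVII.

The root C is the lowered 3rd scale degree — diatonically A major has C# there. The diatonic chord on degree 3 would be C#m (iii), but C–E–G–B is the major-seventh chord from A minor. As a borrowed chord it is labeled bIIImaj7.

bIIImaj7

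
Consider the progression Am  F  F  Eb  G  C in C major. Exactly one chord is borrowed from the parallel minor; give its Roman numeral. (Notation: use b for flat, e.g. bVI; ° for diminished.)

bIII

In C major the diatonic chords are C, Dm, Em, F, G, Am, Bdim. Am, F, G and C are all diatonic. Eb (Eb–G–Bb) doesn't fit — on degree 3 C major would have Em (iii). Eb is the degree-3 chord of C minor, so it is the borrowed bIII.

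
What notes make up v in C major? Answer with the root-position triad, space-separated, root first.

G Bb D

The root, G, is scale degree 5 — the same note in C major and C minor; only the chord quality changes. In C minor the chord on G is G–Bb–D.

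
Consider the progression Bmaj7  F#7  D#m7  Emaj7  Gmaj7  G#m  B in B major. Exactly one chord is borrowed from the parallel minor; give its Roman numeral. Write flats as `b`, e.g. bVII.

The diatonic triads in B major are B, C#m, D#m, E, F#, G#m, A#dim. Of the given chords, Bmaj7, F#7, D#m7, Emaj7, G#m and B are diatonic. But Gmaj7 (G–B–D–F#) is foreign: the diatonic vi on degree 6 is G#m, whereas Gmaj7 comes from B minor. It is labeled bVImaj7.

bVImaj7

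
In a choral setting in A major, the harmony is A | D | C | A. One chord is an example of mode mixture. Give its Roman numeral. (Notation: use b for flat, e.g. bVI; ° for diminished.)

bIII

The diatonic triads in A major are A, Bm, C#m, D, E, F#m, G#dim. Of the given chords, A and D are diatonic. But C (C–E–G) is foreign: the diatonic iii on degree 3 is C#m, whereas C comes from A minor. It is labeled bIII.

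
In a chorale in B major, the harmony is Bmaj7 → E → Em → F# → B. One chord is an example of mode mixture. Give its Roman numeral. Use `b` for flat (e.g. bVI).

iv

B major has the diatonic set B, C#m, D#m, E, F#, G#m, A#dim. Bmaj7, E, F# and B are all diatonic. Em (E–G–B) doesn't fit — on degree 4 B major would have E (IV). Em is the degree-4 chord of B minor, so it is the borrowed iv.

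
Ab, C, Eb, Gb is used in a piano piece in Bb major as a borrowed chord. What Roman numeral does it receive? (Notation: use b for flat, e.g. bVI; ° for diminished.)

The root Ab is the lowered 7th scale degree — diatonically Bb major has A there. Diatonically Bb major has Adim (vii°) on that degree; Ab–C–Eb–Gb is instead the dominant-seventh chord native to Bb minor, so it takes the label bVII7.

bVII7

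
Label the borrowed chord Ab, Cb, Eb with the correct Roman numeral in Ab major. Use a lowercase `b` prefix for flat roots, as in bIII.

i

Ab is scale degree 1 in Ab major. The diatonic chord on degree 1 would be Ab (I), but Ab–Cb–Eb is the minor chord from Ab minor. As a borrowed chord it is labeled i.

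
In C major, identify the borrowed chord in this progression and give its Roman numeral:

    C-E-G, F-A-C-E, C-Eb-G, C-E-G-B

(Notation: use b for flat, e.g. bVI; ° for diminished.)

i

The diatonic triads in C major are C, Dm, Em, F, G, Am, Bdim. C–E–G = C, F–A–C–E = Fmaj7 and C–E–G–B = Cmaj7 are all diatonic. C–Eb–G is not: scale degree 1 in C major carries C (I). In C minor the chord on that degree is Cm, so here it functions as i, borrowed from the parallel minor.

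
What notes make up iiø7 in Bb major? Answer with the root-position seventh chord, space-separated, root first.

The root, C, is scale degree 2 — the same note in Bb major and Bb minor; only the chord quality changes. In Bb minor the chord on C is C–Eb–Gb–Bb.

C Eb Gb Bb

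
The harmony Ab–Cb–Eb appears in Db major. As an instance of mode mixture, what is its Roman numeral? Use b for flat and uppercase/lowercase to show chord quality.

v

The root Ab is the diatonic 5th degree of Db major; the borrowing shows in the chord quality. Ab–Cb–Eb is a minor chord — the form found in Db minor, not the diatonic V (Ab). Borrowed into Db major it is written v.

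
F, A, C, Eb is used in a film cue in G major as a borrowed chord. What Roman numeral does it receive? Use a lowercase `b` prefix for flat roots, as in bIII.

bVII7

F is the lowered form of scale degree 7 in G major (the diatonic degree 7 is F#). F–A–C–Eb is a dominant-seventh chord — the form found in G minor, not the diatonic vii° (F#dim). Borrowed into G major it is written bVII7.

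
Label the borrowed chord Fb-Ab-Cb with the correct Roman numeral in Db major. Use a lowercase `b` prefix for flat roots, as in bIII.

In Db major scale degree 3 is F; Fb is its lowered form, from Db minor. Fb–Ab–Cb is a major chord — the form found in Db minor, not the diatonic iii (Fm). Borrowed into Db major it is written bIII.

bIII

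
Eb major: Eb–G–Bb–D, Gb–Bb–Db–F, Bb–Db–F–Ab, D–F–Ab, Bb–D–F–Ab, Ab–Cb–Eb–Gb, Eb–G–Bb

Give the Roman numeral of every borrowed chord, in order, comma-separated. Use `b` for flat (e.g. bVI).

The diatonic triads in Eb major are Eb, Fm, Gm, Ab, Bb, Cm, Ddim. Eb–G–Bb–D = Ebmaj7, D–F–Ab = Ddim, Bb–D–F–Ab = Bb7 and Eb–G–Bb = Eb all belong to that set. Gb–Bb–Db–F is not: scale degree 3 in Eb major carries Gm (iii). In Eb minor the chord on that degree is Gbmaj7, so here it functions as bIIImaj7, borrowed from the parallel minor. Bb–Db–F–Ab is not: scale degree 5 in Eb major carries Bb (V). In Eb minor the chord on that degree is Bbm7, so here it functions as v7, borrowed from the parallel minor. Ab–Cb–Eb–Gb is not: scale degree 4 in Eb major carries Ab (IV). In Eb minor the chord on that degree is Abm7, so here it functions as iv7, borrowed from the parallel minor.

bIIImaj7, v7, iv7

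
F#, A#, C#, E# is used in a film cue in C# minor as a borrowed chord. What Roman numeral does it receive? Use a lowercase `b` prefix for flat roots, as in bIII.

IVmaj7

The root F# is the diatonic 4th degree of C# minor; the borrowing shows in the chord quality. F#–A#–C#–E# is a major-seventh chord — the form found in C# major, not the diatonic iv (F#m). Borrowed into C# minor it is written IVmaj7.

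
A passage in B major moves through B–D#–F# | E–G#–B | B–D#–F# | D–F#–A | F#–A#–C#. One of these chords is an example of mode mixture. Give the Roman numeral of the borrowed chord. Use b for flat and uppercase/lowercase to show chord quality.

In B major the diatonic chords are B, C#m, D#m, E, F#, G#m, A#dim. B–D#–F# = B, E–G#–B = E and F#–A#–C# = F# all belong to that set. D–F#–A is not: scale degree 3 in B major carries D#m (iii). In B minor the chord on that degree is D, so here it functions as bIII, borrowed from the parallel minor.

bIII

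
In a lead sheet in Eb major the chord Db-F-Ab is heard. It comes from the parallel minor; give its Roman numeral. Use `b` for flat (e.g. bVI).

Db is the lowered form of scale degree 7 in Eb major (the diatonic degree 7 is D). Diatonically Eb major has Ddim (vii°) on that degree; Db–F–Ab is instead the major chord native to Eb minor, so it takes the label bVII.

bVII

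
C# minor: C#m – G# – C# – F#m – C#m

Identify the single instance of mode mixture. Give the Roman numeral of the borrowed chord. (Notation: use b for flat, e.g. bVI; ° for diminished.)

The diatonic triads in C# minor (with V from harmonic minor) are C#m, D#dim, E, F#m, G#, A, B. Of the given chords, C#m, G# and F#m are diatonic. But C# (C#–E#–G#) is foreign: the diatonic i on degree 1 is C#m, whereas C# comes from C# major. It is labeled I.

I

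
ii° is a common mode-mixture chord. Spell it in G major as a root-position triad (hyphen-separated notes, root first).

ii° is built on scale degree 2, which is A in both G major and its parallel. Building the diminished chord from the parallel minor on A: A–C–Eb.

A-C-Eb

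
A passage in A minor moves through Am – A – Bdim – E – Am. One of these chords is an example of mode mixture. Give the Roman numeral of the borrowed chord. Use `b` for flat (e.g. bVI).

I

The diatonic triads in A minor (with V from harmonic minor) are Am, Bdim, C, Dm, E, F, G. Am, Bdim and E all belong to that set. A (A–C#–E) doesn't fit — on degree 1 A minor would have Am (i). A is the degree-1 chord of A major, so it is the borrowed I.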